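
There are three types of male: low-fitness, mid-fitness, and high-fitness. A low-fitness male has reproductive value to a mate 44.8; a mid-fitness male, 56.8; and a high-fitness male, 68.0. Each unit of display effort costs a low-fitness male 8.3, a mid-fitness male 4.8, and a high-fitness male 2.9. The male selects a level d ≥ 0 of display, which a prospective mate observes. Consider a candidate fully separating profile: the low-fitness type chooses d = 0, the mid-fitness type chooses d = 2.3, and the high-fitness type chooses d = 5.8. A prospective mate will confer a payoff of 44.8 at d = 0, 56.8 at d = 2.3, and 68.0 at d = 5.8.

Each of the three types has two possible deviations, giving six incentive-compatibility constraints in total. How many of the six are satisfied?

6

Mid-fitness (own payoff 56.8 − 4.8×2.3 = 45.76): to d=0 gives 44.8 → no gain ✓; to d=5.8 gives 68.0 − 4.8×5.8 = 40.16 → no gain ✓.
High-fitness (own payoff 68.0 − 2.9×5.8 = 51.18): to d=0 gives 44.8 → no gain ✓; to d=2.3 gives 56.8 − 2.9×2.3 = 50.13 → no gain ✓.
Low-fitness (own payoff 44.8): to d=2.3 gives 56.8 − 8.3×2.3 = 37.71 → no gain ✓; to d=5.8 gives 68.0 − 8.3×5.8 = 19.86 → no gain ✓.
6 of the 6 constraints hold; this profile is a separating equilibrium.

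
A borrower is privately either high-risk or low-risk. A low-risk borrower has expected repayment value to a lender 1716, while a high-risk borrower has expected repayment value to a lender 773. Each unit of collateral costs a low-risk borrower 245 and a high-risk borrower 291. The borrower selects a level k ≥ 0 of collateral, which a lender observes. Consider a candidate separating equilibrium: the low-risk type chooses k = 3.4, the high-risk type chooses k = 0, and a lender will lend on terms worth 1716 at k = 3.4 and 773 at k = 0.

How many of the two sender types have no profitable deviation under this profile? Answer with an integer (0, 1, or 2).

High-risk type: stay at 0 → 773; mimic → 1716 − 291 × 3.4 = 726.6. IC holds (773 ≥ 726.6).
Low-risk type: signal → 1716 − 245 × 3.4 = 883; deviate to 0 → 773. IC holds (883 ≥ 773).
2 of 2 constraints hold, so this is a separating equilibrium.

2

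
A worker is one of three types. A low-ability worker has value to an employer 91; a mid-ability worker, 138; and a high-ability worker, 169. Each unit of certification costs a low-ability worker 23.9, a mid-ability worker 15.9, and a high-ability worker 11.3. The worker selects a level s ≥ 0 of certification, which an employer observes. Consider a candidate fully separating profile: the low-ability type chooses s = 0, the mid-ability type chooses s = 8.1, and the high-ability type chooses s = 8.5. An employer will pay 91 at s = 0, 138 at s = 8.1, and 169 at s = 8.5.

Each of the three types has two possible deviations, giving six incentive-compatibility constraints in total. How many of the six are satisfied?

Mid-ability (own payoff 138 − 15.9×8.1 = 9.21): to s=0 gives 91 → profitable ✗; to s=8.5 gives 169 − 15.9×8.5 = 33.85 → profitable ✗.
Low-ability (own payoff 91): to s=8.1 gives 138 − 23.9×8.1 = -55.59 → no gain ✓; to s=8.5 gives 169 − 23.9×8.5 = -34.15 → no gain ✓.
High-ability (own payoff 169 − 11.3×8.5 = 72.95): to s=0 gives 91 → profitable ✗; to s=8.1 gives 138 − 11.3×8.1 = 46.47 → no gain ✓.
3 of the 6 constraints hold; not an equilibrium.

3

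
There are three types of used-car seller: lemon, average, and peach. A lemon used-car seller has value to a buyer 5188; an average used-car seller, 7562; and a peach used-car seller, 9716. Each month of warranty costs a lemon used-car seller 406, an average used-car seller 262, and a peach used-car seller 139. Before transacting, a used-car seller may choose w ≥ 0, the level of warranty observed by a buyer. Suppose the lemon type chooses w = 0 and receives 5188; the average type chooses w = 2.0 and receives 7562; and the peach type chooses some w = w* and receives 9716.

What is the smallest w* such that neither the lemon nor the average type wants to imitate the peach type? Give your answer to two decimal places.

Lemon type (on-path payoff 5188) won't mimic when 5188 ≥ 9716 − 406·w*, i.e. w* ≥ 11.15.
Average type (on-path payoff 7562 − 262×2.0 = 7038) won't mimic when 7038 ≥ 9716 − 262·w*, i.e. w* ≥ 10.22.
Both must hold, so w* = max(11.15, 10.22) = 11.15. The lemon type's constraint binds.

11.15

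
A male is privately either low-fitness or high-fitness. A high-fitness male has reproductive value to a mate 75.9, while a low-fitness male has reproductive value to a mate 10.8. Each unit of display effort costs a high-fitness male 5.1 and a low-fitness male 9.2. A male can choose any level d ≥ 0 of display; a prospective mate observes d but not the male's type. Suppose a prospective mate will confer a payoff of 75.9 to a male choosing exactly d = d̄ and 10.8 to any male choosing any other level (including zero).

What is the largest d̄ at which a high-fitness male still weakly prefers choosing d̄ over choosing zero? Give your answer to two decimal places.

Choosing d̄ yields the high-fitness type 75.9 − 5.1·d̄; choosing zero yields 10.8.
The high-fitness type is indifferent at 75.9 − 5.1·d̄ = 10.8, i.e. d̄ = (75.9 − 10.8) / 5.1 ≈ 12.76.
For any d̄ above 12.76 the high-fitness type would rather pool at zero, so separation collapses.

12.76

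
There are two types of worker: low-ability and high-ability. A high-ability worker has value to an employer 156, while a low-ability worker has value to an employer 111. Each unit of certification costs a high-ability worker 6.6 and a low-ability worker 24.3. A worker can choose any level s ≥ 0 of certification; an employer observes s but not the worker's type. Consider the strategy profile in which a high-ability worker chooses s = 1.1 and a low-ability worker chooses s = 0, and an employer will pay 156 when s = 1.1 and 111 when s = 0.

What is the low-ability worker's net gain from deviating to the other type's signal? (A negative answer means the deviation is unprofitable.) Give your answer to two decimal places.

Playing s = 0 the low-ability worker receives 111.
Deviating to s = 1.1 brings payment 156 at cost 24.3 × 1.1 = 26.73, netting 129.27.
Gain from deviating: 129.27 − 111 = 18.27.
The gain is positive, so the low-ability type's incentive-compatibility constraint is violated — this profile is not a separating equilibrium.

18.27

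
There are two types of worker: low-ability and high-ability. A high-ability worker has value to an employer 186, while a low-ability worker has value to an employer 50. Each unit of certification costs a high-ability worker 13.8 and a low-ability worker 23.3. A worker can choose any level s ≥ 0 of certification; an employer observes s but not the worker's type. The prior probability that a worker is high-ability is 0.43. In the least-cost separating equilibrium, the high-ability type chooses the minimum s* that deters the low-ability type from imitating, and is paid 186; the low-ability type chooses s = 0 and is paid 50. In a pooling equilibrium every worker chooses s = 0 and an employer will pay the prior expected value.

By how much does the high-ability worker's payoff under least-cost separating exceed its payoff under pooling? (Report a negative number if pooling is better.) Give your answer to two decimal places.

-3.03

Least-cost separating signal: s* solves 50 = 186 − 23.3·s*, so s* = (186 − 50)/23.3 ≈ 5.8369.
High-ability type's separating payoff: 186 − 13.8 × s* = 186 − 13.8 × (186 − 50)/23.3 = 186 − 1876.8/23.3 ≈ 105.4506.
Pooling payoff: 0.43 × 186 + 0.57 × 50 = 108.48.
Difference: 105.4506 − 108.48 = -3.0294, i.e. -3.03 to two decimal places.
The high-ability type would prefer the pooling outcome.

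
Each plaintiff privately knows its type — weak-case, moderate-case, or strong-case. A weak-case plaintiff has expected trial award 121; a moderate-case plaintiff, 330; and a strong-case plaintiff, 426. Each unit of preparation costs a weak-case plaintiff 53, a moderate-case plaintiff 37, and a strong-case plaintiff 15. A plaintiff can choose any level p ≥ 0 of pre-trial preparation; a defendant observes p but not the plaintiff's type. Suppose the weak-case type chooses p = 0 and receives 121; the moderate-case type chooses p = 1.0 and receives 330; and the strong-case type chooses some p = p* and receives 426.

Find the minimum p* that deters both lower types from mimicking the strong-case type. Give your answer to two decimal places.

5.75

Weak-case type (on-path payoff 121) won't mimic when 121 ≥ 426 − 53·p*, i.e. p* ≥ 5.75.
Moderate-case type (on-path payoff 330 − 37×1.0 = 293) won't mimic when 293 ≥ 426 − 37·p*, i.e. p* ≥ 3.59.
Both must hold, so p* = max(5.75, 3.59) = 5.75. The weak-case type's constraint binds.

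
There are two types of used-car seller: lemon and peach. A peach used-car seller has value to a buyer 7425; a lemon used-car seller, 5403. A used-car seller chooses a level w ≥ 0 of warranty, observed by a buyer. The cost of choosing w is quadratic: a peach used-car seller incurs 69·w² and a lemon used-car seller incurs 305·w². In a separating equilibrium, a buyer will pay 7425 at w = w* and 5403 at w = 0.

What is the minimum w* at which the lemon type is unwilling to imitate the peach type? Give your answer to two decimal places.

The lemon type at w = 0 receives 5403; imitating at w* yields 7425 − 305·w*².
Indifference: 5403 = 7425 − 305·w*², so w*² = (7425 − 5403) / 305 ≈ 6.6295.
w* = √6.6295 ≈ 2.57.

2.57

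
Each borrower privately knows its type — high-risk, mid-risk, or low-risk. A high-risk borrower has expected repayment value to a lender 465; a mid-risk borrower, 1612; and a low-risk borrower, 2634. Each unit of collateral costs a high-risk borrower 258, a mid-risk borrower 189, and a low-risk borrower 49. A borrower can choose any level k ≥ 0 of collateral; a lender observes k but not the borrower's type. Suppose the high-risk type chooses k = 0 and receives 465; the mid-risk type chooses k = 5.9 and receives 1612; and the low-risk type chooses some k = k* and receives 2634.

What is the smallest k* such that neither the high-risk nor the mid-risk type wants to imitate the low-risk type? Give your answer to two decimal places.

Mid-risk type (on-path payoff 1612 − 189×5.9 = 496.9) won't mimic when 496.9 ≥ 2634 − 189·k*, i.e. k* ≥ 11.31.
High-risk type (on-path payoff 465) won't mimic when 465 ≥ 2634 − 258·k*, i.e. k* ≥ 8.41.
Both must hold, so k* = max(8.41, 11.31) = 11.31. The mid-risk type's constraint binds.

11.31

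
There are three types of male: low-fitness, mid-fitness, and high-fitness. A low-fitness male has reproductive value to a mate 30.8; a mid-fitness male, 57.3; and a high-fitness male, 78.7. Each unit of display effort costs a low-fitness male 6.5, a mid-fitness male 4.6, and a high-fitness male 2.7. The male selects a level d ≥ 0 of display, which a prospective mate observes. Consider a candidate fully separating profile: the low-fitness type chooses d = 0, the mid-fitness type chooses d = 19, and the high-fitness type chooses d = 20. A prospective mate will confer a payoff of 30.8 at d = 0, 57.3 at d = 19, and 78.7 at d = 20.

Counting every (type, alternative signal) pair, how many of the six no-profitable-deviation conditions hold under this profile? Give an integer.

3

Low-fitness (own payoff 30.8): to d=19 gives 57.3 − 6.5×19 = -66.2 → no gain ✓; to d=20 gives 78.7 − 6.5×20 = -51.3 → no gain ✓.
High-fitness (own payoff 78.7 − 2.7×20 = 24.7): to d=0 gives 30.8 → profitable ✗; to d=19 gives 57.3 − 2.7×19 = 6 → no gain ✓.
Mid-fitness (own payoff 57.3 − 4.6×19 = -30.1): to d=0 gives 30.8 → profitable ✗; to d=20 gives 78.7 − 4.6×20 = -13.3 → profitable ✗.
3 of the 6 constraints hold; not an equilibrium.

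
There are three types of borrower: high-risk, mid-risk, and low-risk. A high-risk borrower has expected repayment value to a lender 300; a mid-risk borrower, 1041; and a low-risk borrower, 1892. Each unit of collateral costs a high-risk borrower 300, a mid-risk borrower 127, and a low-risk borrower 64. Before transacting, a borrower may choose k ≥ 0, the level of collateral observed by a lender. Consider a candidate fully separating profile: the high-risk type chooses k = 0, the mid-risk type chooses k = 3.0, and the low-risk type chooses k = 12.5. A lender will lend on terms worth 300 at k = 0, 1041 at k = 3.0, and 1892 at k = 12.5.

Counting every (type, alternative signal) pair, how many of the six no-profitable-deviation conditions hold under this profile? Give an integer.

6

High-risk (own payoff 300): to k=3.0 gives 1041 − 300×3.0 = 141 → no gain ✓; to k=12.5 gives 1892 − 300×12.5 = -1858 → no gain ✓.
Mid-risk (own payoff 1041 − 127×3.0 = 660): to k=0 gives 300 → no gain ✓; to k=12.5 gives 1892 − 127×12.5 = 304.5 → no gain ✓.
Low-risk (own payoff 1892 − 64×12.5 = 1092): to k=0 gives 300 → no gain ✓; to k=3.0 gives 1041 − 64×3.0 = 849 → no gain ✓.
6 of the 6 constraints hold; this profile is a separating equilibrium.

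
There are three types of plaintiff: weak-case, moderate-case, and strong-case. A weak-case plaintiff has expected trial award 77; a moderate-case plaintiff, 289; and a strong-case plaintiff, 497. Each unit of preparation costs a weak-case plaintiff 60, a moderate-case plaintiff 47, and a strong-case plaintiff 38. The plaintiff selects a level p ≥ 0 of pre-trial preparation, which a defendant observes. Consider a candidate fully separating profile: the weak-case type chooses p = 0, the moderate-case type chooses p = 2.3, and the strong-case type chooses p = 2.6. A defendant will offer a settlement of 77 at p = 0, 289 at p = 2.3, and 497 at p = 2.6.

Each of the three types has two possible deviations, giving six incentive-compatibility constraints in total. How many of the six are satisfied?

3

Moderate-case (own payoff 289 − 47×2.3 = 180.9): to p=0 gives 77 → no gain ✓; to p=2.6 gives 497 − 47×2.6 = 374.8 → profitable ✗.
Strong-case (own payoff 497 − 38×2.6 = 398.2): to p=0 gives 77 → no gain ✓; to p=2.3 gives 289 − 38×2.3 = 201.6 → no gain ✓.
Weak-case (own payoff 77): to p=2.3 gives 289 − 60×2.3 = 151 → profitable ✗; to p=2.6 gives 497 − 60×2.6 = 341 → profitable ✗.
3 of the 6 constraints hold; not an equilibrium.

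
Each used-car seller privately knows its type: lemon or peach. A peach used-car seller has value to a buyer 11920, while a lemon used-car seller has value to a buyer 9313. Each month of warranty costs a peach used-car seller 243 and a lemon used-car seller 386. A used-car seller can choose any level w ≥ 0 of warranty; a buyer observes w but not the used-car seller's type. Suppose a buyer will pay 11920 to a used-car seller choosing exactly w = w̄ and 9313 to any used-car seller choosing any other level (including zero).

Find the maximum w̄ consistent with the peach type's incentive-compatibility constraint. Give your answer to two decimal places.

10.73

Choosing w̄ yields the peach type 11920 − 243·w̄; choosing zero yields 9313.
The peach type is indifferent at 11920 − 243·w̄ = 9313, i.e. w̄ = (11920 − 9313) / 243 ≈ 10.73.
For any w̄ above 10.73 the peach type would rather pool at zero, so separation collapses.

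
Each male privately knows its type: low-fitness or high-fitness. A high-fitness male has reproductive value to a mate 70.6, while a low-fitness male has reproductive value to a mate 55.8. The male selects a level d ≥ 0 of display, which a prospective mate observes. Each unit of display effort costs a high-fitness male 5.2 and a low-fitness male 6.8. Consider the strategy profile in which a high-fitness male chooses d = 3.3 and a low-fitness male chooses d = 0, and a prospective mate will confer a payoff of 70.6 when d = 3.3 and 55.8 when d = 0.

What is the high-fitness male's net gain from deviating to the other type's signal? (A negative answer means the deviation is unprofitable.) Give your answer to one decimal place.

Playing d = 3.3 the high-fitness male receives 70.6 − 5.2 × 3.3 = 53.44.
Deviating to d = 0 yields 55.8 instead.
Gain from deviating: 55.8 − 53.44 = 2.36, i.e. 2.4 to one decimal place.
The gain is positive, so the high-fitness type's incentive-compatibility constraint is violated — this profile is not a separating equilibrium.

2.4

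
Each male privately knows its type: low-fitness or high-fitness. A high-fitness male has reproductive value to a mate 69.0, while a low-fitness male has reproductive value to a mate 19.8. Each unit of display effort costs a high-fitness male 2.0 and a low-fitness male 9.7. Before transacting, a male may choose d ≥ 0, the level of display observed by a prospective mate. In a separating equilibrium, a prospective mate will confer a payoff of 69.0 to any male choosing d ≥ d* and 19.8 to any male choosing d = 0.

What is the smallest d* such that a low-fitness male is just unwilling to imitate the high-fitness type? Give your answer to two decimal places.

A low-fitness male choosing d = 0 receives 19.8.
Imitating at d* instead would pay 69.0 at cost 9.7·d*, netting 69.0 − 9.7·d*.
Indifference: 19.8 = 69.0 − 9.7·d*, so d* = (69.0 − 19.8) / 9.7 ≈ 5.07.
At d* the low-fitness type's incentive constraint just binds; the high-fitness type strictly prefers d* since its per-unit cost is lower.

5.07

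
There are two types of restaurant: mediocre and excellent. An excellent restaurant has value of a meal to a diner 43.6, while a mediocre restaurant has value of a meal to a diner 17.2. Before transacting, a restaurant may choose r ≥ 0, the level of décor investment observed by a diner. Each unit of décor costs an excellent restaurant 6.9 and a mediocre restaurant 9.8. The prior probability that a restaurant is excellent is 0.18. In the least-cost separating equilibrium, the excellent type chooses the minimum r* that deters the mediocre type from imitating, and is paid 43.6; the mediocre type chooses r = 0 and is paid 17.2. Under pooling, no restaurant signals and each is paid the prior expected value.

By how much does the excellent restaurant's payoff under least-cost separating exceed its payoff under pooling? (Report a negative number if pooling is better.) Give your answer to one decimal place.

3.1

Least-cost separating signal: r* solves 17.2 = 43.6 − 9.8·r*, so r* = (43.6 − 17.2)/9.8 ≈ 2.6939.
Excellent type's separating payoff: 43.6 − 6.9 × r* = 43.6 − 6.9 × (43.6 − 17.2)/9.8 = 43.6 − 182.16/9.8 ≈ 25.012.
Pooling payoff: 0.18 × 43.6 + 0.82 × 17.2 = 21.952.
Difference: 25.012 − 21.952 = 3.06, i.e. 3.1 to one decimal place.
The excellent type prefers to separate.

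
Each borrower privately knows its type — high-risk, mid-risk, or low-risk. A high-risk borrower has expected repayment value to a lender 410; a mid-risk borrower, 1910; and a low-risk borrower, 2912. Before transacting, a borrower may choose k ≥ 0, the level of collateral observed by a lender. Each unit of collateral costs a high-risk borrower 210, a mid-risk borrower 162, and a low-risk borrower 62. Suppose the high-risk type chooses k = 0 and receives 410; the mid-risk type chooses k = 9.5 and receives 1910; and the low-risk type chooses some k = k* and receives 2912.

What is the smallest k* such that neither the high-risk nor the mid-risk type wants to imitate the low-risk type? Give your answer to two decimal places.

15.69

Mid-risk type (on-path payoff 1910 − 162×9.5 = 371) won't mimic when 371 ≥ 2912 − 162·k*, i.e. k* ≥ 15.69.
High-risk type (on-path payoff 410) won't mimic when 410 ≥ 2912 − 210·k*, i.e. k* ≥ 11.91.
Both must hold, so k* = max(11.91, 15.69) = 15.69. The mid-risk type's constraint binds.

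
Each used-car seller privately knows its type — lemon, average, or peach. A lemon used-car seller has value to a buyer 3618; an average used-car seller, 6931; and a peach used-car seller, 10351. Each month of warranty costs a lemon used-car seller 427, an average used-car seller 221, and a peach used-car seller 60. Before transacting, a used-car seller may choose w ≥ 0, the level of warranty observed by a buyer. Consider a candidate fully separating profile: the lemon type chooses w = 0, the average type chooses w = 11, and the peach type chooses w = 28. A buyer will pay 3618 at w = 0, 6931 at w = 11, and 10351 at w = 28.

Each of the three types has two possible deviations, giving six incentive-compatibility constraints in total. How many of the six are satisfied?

Average (own payoff 6931 − 221×11 = 4500): to w=0 gives 3618 → no gain ✓; to w=28 gives 10351 − 221×28 = 4163 → no gain ✓.
Peach (own payoff 10351 − 60×28 = 8671): to w=0 gives 3618 → no gain ✓; to w=11 gives 6931 − 60×11 = 6271 → no gain ✓.
Lemon (own payoff 3618): to w=11 gives 6931 − 427×11 = 2234 → no gain ✓; to w=28 gives 10351 − 427×28 = -1605 → no gain ✓.
6 of the 6 constraints hold; this profile is a separating equilibrium.

6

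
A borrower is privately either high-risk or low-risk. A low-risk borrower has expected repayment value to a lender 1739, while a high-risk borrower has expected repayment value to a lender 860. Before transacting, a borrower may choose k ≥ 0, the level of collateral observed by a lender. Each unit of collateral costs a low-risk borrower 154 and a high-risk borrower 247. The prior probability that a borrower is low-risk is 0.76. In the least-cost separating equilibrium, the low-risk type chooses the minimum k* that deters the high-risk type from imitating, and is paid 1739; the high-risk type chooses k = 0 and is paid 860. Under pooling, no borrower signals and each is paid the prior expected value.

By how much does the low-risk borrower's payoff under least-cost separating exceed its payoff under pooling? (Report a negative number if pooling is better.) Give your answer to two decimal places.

Least-cost separating signal: k* solves 860 = 1739 − 247·k*, so k* = (1739 − 860)/247 ≈ 3.5587.
Low-risk type's separating payoff: 1739 − 154 × k* = 1739 − 154 × (1739 − 860)/247 = 1739 − 135366/247 ≈ 1190.9595.
Pooling payoff: 0.76 × 1739 + 0.24 × 860 = 1528.04.
Difference: 1190.9595 − 1528.04 = -337.0805, i.e. -337.08 to two decimal places.
The low-risk type would prefer the pooling outcome.

-337.08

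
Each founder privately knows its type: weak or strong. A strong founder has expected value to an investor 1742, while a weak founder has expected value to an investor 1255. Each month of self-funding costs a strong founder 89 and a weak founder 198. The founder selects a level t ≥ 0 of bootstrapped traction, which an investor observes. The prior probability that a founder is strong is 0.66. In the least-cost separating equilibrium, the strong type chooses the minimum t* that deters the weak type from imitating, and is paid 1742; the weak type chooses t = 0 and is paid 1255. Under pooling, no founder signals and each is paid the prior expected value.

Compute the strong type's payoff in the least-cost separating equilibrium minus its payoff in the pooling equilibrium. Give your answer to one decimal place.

-53.3

Least-cost separating signal: t* solves 1255 = 1742 − 198·t*, so t* = (1742 − 1255)/198 ≈ 2.4596.
Strong type's separating payoff: 1742 − 89 × t* = 1742 − 89 × (1742 − 1255)/198 = 1742 − 43343/198 ≈ 1523.096.
Pooling payoff: 0.66 × 1742 + 0.34 × 1255 = 1576.42.
Difference: 1523.096 − 1576.42 = -53.324, i.e. -53.3 to one decimal place.
The strong type would prefer the pooling outcome.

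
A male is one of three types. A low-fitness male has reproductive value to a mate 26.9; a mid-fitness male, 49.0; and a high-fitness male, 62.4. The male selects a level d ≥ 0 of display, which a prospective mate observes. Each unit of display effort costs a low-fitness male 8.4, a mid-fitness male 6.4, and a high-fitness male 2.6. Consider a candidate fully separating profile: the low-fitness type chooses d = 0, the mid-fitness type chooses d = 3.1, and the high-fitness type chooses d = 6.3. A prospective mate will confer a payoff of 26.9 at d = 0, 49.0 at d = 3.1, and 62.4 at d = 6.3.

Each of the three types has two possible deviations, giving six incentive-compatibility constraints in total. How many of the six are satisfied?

6

High-fitness (own payoff 62.4 − 2.6×6.3 = 46.02): to d=0 gives 26.9 → no gain ✓; to d=3.1 gives 49.0 − 2.6×3.1 = 40.94 → no gain ✓.
Mid-fitness (own payoff 49.0 − 6.4×3.1 = 29.16): to d=0 gives 26.9 → no gain ✓; to d=6.3 gives 62.4 − 6.4×6.3 = 22.08 → no gain ✓.
Low-fitness (own payoff 26.9): to d=3.1 gives 49.0 − 8.4×3.1 = 22.96 → no gain ✓; to d=6.3 gives 62.4 − 8.4×6.3 = 9.48 → no gain ✓.
6 of the 6 constraints hold; this profile is a separating equilibrium.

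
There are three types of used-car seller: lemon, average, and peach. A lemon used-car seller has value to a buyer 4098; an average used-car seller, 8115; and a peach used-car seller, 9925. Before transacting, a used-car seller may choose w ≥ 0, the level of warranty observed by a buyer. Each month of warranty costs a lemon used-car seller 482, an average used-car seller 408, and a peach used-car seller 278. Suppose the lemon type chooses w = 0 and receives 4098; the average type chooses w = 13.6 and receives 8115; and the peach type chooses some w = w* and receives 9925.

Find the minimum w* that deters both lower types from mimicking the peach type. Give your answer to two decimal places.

18.04

Lemon type (on-path payoff 4098) won't mimic when 4098 ≥ 9925 − 482·w*, i.e. w* ≥ 12.09.
Average type (on-path payoff 8115 − 408×13.6 = 2566.2) won't mimic when 2566.2 ≥ 9925 − 408·w*, i.e. w* ≥ 18.04.
Both must hold, so w* = max(12.09, 18.04) = 18.04. The average type's constraint binds.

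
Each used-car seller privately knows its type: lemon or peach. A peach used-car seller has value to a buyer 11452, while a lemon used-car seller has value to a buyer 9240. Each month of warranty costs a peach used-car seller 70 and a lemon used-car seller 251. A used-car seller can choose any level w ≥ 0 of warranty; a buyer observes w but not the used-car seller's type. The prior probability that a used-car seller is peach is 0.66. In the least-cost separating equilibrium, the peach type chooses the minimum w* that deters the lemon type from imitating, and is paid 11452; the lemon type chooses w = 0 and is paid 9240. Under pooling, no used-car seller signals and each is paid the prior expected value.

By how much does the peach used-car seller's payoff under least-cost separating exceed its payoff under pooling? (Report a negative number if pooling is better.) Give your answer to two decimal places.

Least-cost separating signal: w* solves 9240 = 11452 − 251·w*, so w* = (11452 − 9240)/251 ≈ 8.8127.
Peach type's separating payoff: 11452 − 70 × w* = 11452 − 70 × (11452 − 9240)/251 = 11452 − 154840/251 ≈ 10835.1076.
Pooling payoff: 0.66 × 11452 + 0.34 × 9240 = 10699.92.
Difference: 10835.1076 − 10699.92 = 135.1876, i.e. 135.19 to two decimal places.
The peach type prefers to separate.

135.19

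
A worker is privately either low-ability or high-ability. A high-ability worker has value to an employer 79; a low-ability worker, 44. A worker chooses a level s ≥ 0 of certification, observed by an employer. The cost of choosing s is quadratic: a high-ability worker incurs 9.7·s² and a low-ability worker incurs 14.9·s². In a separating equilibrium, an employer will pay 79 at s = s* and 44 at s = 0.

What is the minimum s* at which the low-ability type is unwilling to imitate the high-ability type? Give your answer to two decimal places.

The low-ability type at s = 0 receives 44; imitating at s* yields 79 − 14.9·s*².
Indifference: 44 = 79 − 14.9·s*², so s*² = (79 − 44) / 14.9 ≈ 2.3490.
s* = √2.3490 ≈ 1.53.

1.53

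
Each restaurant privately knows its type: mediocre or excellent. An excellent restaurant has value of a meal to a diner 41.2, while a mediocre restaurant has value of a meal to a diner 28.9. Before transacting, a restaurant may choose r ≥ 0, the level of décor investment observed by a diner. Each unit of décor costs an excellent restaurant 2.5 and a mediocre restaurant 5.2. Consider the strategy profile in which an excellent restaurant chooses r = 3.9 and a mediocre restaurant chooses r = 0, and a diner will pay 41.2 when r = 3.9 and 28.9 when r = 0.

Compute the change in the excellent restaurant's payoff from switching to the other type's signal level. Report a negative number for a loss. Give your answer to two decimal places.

-2.55

Playing r = 3.9 the excellent restaurant receives 41.2 − 2.5 × 3.9 = 31.45.
Deviating to r = 0 yields 28.9 instead.
Gain from deviating: 28.9 − 31.45 = -2.55.
The gain is negative, so the excellent type's incentive-compatibility constraint is satisfied.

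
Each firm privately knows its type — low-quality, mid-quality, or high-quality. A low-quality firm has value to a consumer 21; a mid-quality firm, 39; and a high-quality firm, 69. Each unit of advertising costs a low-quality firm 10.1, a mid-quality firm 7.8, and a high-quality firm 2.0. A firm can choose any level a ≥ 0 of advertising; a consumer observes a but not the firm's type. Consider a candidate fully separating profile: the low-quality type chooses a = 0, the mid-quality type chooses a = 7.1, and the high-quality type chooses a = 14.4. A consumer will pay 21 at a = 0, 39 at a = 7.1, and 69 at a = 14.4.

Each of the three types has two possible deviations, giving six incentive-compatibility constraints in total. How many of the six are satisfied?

5

Mid-quality (own payoff 39 − 7.8×7.1 = -16.38): to a=0 gives 21 → profitable ✗; to a=14.4 gives 69 − 7.8×14.4 = -43.32 → no gain ✓.
Low-quality (own payoff 21): to a=7.1 gives 39 − 10.1×7.1 = -32.71 → no gain ✓; to a=14.4 gives 69 − 10.1×14.4 = -76.44 → no gain ✓.
High-quality (own payoff 69 − 2.0×14.4 = 40.2): to a=0 gives 21 → no gain ✓; to a=7.1 gives 39 − 2.0×7.1 = 24.8 → no gain ✓.
5 of the 6 constraints hold; not an equilibrium.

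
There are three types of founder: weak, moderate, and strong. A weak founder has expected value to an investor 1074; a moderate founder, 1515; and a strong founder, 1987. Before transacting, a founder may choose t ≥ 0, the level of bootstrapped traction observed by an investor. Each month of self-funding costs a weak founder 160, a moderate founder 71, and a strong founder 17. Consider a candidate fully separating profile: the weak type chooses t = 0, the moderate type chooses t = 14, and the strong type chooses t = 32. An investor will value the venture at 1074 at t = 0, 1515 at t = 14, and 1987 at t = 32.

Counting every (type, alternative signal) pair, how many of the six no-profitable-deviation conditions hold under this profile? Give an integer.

5

Strong (own payoff 1987 − 17×32 = 1443): to t=0 gives 1074 → no gain ✓; to t=14 gives 1515 − 17×14 = 1277 → no gain ✓.
Weak (own payoff 1074): to t=14 gives 1515 − 160×14 = -725 → no gain ✓; to t=32 gives 1987 − 160×32 = -3133 → no gain ✓.
Moderate (own payoff 1515 − 71×14 = 521): to t=0 gives 1074 → profitable ✗; to t=32 gives 1987 − 71×32 = -285 → no gain ✓.
5 of the 6 constraints hold; not an equilibrium.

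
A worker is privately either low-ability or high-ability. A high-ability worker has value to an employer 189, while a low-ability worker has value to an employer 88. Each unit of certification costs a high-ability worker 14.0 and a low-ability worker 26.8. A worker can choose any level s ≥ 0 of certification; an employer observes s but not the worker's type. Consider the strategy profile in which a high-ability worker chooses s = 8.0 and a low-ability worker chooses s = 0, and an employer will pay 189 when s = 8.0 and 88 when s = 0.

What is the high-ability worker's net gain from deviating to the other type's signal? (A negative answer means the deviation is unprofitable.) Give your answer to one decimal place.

Playing s = 8.0 the high-ability worker receives 189 − 14.0 × 8.0 = 77.
Deviating to s = 0 yields 88 instead.
Gain from deviating: 88 − 77 = 11.0.
The gain is positive, so the high-ability type's incentive-compatibility constraint is violated — this profile is not a separating equilibrium.

11.0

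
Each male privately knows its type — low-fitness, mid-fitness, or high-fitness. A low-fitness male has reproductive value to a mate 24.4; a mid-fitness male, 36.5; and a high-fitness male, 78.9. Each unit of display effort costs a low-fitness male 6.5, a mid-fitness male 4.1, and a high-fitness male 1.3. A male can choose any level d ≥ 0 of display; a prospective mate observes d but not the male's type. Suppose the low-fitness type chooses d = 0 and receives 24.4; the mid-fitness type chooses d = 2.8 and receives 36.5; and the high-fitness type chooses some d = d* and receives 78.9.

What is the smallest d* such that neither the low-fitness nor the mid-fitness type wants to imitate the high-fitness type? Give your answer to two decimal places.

Low-fitness type (on-path payoff 24.4) won't mimic when 24.4 ≥ 78.9 − 6.5·d*, i.e. d* ≥ 8.38.
Mid-fitness type (on-path payoff 36.5 − 4.1×2.8 = 25.02) won't mimic when 25.02 ≥ 78.9 − 4.1·d*, i.e. d* ≥ 13.14.
Both must hold, so d* = max(8.38, 13.14) = 13.14. The mid-fitness type's constraint binds.

13.14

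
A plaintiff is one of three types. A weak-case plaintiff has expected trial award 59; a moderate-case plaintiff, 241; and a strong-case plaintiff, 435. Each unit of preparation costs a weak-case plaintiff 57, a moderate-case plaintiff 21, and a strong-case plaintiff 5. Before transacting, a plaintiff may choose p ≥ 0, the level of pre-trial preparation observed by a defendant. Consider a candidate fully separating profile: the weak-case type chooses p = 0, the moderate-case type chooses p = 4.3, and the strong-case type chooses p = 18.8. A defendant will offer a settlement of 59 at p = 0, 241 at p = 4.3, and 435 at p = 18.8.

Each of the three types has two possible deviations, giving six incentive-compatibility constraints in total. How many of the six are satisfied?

Moderate-case (own payoff 241 − 21×4.3 = 150.7): to p=0 gives 59 → no gain ✓; to p=18.8 gives 435 − 21×18.8 = 40.2 → no gain ✓.
Weak-case (own payoff 59): to p=4.3 gives 241 − 57×4.3 = -4.1 → no gain ✓; to p=18.8 gives 435 − 57×18.8 = -636.6 → no gain ✓.
Strong-case (own payoff 435 − 5×18.8 = 341): to p=0 gives 59 → no gain ✓; to p=4.3 gives 241 − 5×4.3 = 219.5 → no gain ✓.
6 of the 6 constraints hold; this profile is a separating equilibrium.

6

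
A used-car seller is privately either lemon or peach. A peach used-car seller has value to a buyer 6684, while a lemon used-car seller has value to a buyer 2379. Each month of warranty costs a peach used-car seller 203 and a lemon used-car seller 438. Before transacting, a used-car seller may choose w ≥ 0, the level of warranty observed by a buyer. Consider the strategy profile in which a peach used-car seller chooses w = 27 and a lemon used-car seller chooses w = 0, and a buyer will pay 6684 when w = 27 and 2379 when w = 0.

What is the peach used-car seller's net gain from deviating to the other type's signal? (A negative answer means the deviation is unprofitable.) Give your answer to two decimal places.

1176.00

Playing w = 27 the peach used-car seller receives 6684 − 203 × 27 = 1203.
Deviating to w = 0 yields 2379 instead.
Gain from deviating: 2379 − 1203 = 1176.00.
The gain is positive, so the peach type's incentive-compatibility constraint is violated — this profile is not a separating equilibrium.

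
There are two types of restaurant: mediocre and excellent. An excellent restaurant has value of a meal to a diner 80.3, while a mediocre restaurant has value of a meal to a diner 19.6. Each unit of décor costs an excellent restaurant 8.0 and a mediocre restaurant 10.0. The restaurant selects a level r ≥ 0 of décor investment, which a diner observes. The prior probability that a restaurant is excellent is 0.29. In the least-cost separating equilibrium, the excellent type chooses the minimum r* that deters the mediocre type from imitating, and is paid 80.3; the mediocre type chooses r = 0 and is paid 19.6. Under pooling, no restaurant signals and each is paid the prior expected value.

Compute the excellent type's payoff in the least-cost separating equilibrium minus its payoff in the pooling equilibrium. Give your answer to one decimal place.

-5.5

Least-cost separating signal: r* solves 19.6 = 80.3 − 10.0·r*, so r* = (80.3 − 19.6)/10.0 = 6.07.
Excellent type's separating payoff: 80.3 − 8.0 × r* = 80.3 − 8.0 × (80.3 − 19.6)/10.0 = 80.3 − 485.6/10.0 = 31.74.
Pooling payoff: 0.29 × 80.3 + 0.71 × 19.6 = 37.203.
Difference: 31.74 − 37.203 = -5.463, i.e. -5.5 to one decimal place.
The excellent type would prefer the pooling outcome.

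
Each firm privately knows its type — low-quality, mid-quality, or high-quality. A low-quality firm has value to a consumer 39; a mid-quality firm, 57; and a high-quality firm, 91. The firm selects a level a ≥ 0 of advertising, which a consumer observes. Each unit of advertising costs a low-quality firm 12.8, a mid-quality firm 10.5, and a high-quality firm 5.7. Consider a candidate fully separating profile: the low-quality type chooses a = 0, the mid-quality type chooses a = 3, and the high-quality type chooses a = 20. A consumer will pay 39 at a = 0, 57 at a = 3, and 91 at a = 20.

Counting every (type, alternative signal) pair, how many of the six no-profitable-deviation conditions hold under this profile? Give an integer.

3

High-quality (own payoff 91 − 5.7×20 = -23): to a=0 gives 39 → profitable ✗; to a=3 gives 57 − 5.7×3 = 39.9 → profitable ✗.
Low-quality (own payoff 39): to a=3 gives 57 − 12.8×3 = 18.6 → no gain ✓; to a=20 gives 91 − 12.8×20 = -165 → no gain ✓.
Mid-quality (own payoff 57 − 10.5×3 = 25.5): to a=0 gives 39 → profitable ✗; to a=20 gives 91 − 10.5×20 = -119 → no gain ✓.
3 of the 6 constraints hold; not an equilibrium.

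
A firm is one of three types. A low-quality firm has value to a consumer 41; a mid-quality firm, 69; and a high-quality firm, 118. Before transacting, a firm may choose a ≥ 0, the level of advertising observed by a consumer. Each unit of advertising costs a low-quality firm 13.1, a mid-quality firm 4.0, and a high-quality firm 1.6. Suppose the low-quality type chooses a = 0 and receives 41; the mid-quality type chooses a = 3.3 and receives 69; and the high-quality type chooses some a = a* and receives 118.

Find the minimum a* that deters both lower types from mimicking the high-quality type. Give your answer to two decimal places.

15.55

Low-quality type (on-path payoff 41) won't mimic when 41 ≥ 118 − 13.1·a*, i.e. a* ≥ 5.88.
Mid-quality type (on-path payoff 69 − 4.0×3.3 = 55.8) won't mimic when 55.8 ≥ 118 − 4.0·a*, i.e. a* ≥ 15.55.
Both must hold, so a* = max(5.88, 15.55) = 15.55. The mid-quality type's constraint binds.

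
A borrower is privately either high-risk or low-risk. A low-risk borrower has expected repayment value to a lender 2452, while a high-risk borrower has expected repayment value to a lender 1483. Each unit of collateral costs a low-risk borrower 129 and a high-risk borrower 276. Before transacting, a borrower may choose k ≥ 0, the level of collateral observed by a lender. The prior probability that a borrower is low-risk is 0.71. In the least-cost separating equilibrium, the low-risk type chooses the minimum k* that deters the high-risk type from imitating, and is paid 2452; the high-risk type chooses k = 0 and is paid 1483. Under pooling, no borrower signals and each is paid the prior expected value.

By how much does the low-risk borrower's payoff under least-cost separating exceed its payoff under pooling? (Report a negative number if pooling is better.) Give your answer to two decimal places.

-171.89

Least-cost separating signal: k* solves 1483 = 2452 − 276·k*, so k* = (2452 − 1483)/276 ≈ 3.5109.
Low-risk type's separating payoff: 2452 − 129 × k* = 2452 − 129 × (2452 − 1483)/276 = 2452 − 125001/276 ≈ 1999.0978.
Pooling payoff: 0.71 × 2452 + 0.29 × 1483 = 2170.99.
Difference: 1999.0978 − 2170.99 = -171.8922, i.e. -171.89 to two decimal places.
The low-risk type would prefer the pooling outcome.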